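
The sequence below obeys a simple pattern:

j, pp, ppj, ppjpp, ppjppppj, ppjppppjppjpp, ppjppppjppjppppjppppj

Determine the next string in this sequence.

ppjppppjppjppppjppppjppjppppjppjpp

This is a Fibonacci-style word recurrence s(k) = s(k−1)·s(k−2): e.g. pp·j = ppj.
So term 8 is ppjppppjppjppppjppppj·ppjppppjppjpp.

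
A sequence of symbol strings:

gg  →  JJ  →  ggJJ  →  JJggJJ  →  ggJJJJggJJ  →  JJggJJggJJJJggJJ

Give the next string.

From term 3 onward, concatenate the second-to-last term with the last: gg·JJ = ggJJ, JJ·ggJJ = JJggJJ, …
The next term joins ggJJJJggJJ and JJggJJggJJJJggJJ.

ggJJJJggJJJJggJJggJJJJggJJ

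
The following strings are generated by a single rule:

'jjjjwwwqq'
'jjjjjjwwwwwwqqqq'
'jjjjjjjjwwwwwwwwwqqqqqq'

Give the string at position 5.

Reading off run lengths: j runs 4, 6, 8; w runs 3, 6, 9; q runs 2, 4, 6 — each is linear in n (n = 1, 2, …).
Setting n = 5 gives 12, 15, 10 characters in each block.

jjjjjjjjjjjjwwwwwwwwwwwwwwwqqqqqqqqqq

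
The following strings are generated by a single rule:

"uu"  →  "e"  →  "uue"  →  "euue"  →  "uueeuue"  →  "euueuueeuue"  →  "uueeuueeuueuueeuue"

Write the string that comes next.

From term 3 onward, concatenate the second-to-last term with the last: uu·e = uue, e·uue = euue, …
Continuing: euueuueeuue · uueeuueeuueuueeuue gives term 8.

euueuueeuueuueeuueeuueuueeuue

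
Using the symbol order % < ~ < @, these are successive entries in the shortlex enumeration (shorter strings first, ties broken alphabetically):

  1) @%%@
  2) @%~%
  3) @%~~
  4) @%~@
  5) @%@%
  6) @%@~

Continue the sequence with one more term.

@%@@

Treat @%@~ as a base-3 numeral over the given alphabet and add one, carrying through any trailing @'s.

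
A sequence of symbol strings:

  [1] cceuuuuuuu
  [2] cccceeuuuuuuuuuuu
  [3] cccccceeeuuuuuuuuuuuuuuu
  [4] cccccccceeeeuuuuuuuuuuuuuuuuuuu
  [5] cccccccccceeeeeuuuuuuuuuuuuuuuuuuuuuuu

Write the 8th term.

cccccccccccccccceeeeeeeeuuuuuuuuuuuuuuuuuuuuuuuuuuuuuuuuuuu

The n-th term is 2n-2 c's then n-1 e's then 4n-1 u's, where the shown terms are n = 2, 3, 4, 5, 6.
Setting n = 9 gives 16, 8, 35 characters in each block.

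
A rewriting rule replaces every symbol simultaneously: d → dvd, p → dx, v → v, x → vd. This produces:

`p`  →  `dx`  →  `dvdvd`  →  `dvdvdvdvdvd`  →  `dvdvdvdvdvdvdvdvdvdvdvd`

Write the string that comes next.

Applying the rule to each of the 23 symbols of dvdvdvdvdvdvdvdvdvdvdvd gives the pieces dvd v dvd v dvd v dvd v dvd v dvd v dvd v dvd v dvd v dvd v dvd v dvd, which concatenate to the answer.

dvdvdvdvdvdvdvdvdvdvdvdvdvdvdvdvdvdvdvdvdvdvdvd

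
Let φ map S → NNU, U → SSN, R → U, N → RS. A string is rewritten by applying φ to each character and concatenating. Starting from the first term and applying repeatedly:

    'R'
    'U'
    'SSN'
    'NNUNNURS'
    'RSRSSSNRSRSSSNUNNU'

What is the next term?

UNNUUNNUNNUNNURSUNNUUNNUNNUNNURSSSNRSRSSSN

Applying the rule to each of the 18 symbols of RSRSSSNRSRSSSNUNNU gives the pieces U NNU U NNU NNU NNU RS U NNU U NNU NNU NNU RS SSN RS RS SSN, which concatenate to the answer.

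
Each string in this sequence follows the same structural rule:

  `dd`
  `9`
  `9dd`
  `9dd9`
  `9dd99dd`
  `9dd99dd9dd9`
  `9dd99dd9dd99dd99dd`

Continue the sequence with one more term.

From term 3 onward, concatenate the last term with the second-to-last: 9·dd = 9dd, 9dd·9 = 9dd9, …
So term 8 is 9dd99dd9dd99dd99dd·9dd99dd9dd9.

9dd99dd9dd99dd99dd9dd99dd9dd9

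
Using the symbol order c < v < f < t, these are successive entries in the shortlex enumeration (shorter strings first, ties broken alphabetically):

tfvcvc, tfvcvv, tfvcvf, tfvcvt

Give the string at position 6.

tfvcfv

Continuing the enumeration 2 steps past tfvcvt: tfvcvt → tfvcfc → (answer).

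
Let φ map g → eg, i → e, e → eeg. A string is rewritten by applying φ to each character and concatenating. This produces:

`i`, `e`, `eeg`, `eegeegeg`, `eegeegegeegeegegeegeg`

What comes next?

Rewriting the 21 symbols of eegeegegeegeegegeegeg one by one yields eeg eeg eg eeg eeg eg eeg eg eeg eeg eg eeg eeg eg eeg eg eeg eeg eg eeg eg; concatenated:

eegeegegeegeegegeegegeegeegegeegeegegeegegeegeegegeegeg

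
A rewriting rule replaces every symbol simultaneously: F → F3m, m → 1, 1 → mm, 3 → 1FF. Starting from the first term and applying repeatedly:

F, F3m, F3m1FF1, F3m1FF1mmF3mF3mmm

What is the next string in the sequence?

F3m1FF1mmF3mF3mmm11F3m1FF1F3m1FF111

Replace each of the 17 characters of F3m1FF1mmF3mF3mmm in place — F3m 1FF 1 mm F3m F3m mm 1 1 F3m 1FF 1 F3m 1FF 1 1 1 — and concatenate.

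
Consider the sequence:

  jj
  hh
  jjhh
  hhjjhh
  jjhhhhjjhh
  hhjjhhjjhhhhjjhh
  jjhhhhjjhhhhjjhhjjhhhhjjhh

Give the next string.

Each term (from the third on) is the two preceding terms concatenated in order: term 3 = jj·hh = jjhh.
The next term joins hhjjhhjjhhhhjjhh and jjhhhhjjhhhhjjhhjjhhhhjjhh.

hhjjhhjjhhhhjjhhjjhhhhjjhhhhjjhhjjhhhhjjhh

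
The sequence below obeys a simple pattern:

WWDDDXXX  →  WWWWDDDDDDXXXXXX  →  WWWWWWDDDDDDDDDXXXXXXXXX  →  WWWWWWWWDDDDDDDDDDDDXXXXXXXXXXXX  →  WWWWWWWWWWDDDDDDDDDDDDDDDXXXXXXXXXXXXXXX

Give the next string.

WWWWWWWWWWWWDDDDDDDDDDDDDDDDDDXXXXXXXXXXXXXXXXXX

Each string has the form W^{2n} D^{3n} X^{3n} (n = 1, 2, …).
For the next term, n = 6, so the run lengths are 12, 18, 18.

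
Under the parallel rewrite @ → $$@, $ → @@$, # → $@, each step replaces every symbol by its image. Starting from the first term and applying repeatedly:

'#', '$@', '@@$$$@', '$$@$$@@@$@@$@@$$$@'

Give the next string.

Rewriting the 18 symbols of $$@$$@@@$@@$@@$$$@ one by one yields @@$ @@$ $$@ @@$ @@$ $$@ $$@ $$@ @@$ $$@ $$@ @@$ $$@ $$@ @@$ @@$ @@$ $$@; concatenated:

@@$@@$$$@@@$@@$$$@$$@$$@@@$$$@$$@@@$$$@$$@@@$@@$@@$$$@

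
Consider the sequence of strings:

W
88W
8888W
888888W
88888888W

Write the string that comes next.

The strings grow by a fixed prefix 88 each time.
Applying this once more to 88888888W:

8888888888W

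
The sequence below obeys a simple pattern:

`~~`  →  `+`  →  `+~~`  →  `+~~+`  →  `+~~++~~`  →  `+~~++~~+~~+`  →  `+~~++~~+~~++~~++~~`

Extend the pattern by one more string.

+~~++~~+~~++~~++~~+~~++~~+~~+

This is a Fibonacci-style word recurrence s(k) = s(k−1)·s(k−2): e.g. +·~~ = +~~.
The next term joins +~~++~~+~~++~~++~~ and +~~++~~+~~+.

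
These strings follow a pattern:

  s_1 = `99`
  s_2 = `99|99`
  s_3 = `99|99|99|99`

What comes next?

s(k+1) = s(k)·|·s(k) — each term doubles the last with '|' between the halves.
One more doubling of 99|99|99|99 gives the answer.

99|99|99|99|99|99|99|99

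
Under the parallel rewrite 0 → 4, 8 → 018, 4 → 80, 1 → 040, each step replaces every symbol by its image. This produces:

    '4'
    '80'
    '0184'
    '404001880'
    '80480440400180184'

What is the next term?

Rewriting the 17 symbols of 80480440400180184 one by one yields 018 4 80 018 4 80 80 4 80 4 4 040 018 4 040 018 80; concatenated:

0184800184808048044040018404001880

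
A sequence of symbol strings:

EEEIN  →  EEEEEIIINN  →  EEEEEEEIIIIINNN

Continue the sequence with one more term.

Term n consists of 2n+1 E's, followed by 2n-1 I's, followed by n N's (n = 1, 2, …).
At n = 4 the blocks have lengths 9, 7, 4.

EEEEEEEEEIIIIIIINNNN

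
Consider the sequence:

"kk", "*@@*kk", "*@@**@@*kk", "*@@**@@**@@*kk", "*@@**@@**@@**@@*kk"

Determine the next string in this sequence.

*@@**@@**@@**@@**@@*kk

The strings grow by a fixed prefix *@@* each time.
So the next term is *@@*·*@@**@@**@@**@@*kk.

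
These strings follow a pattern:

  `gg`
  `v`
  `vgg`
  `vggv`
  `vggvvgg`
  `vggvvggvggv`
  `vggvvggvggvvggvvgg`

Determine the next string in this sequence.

vggvvggvggvvggvvggvggvvggvggv

Each term (from the third on) is the previous term followed by the one before it: term 3 = v·gg = vgg.
The next term joins vggvvggvggvvggvvgg and vggvvggvggv.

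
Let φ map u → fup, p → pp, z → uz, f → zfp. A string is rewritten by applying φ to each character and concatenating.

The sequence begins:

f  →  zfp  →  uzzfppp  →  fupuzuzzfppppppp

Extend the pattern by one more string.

zfpfupppfupuzfupuzuzzfppppppppppppppp

φ(fupuzuzzfppppppp) expands symbol-by-symbol to zfp fup pp fup uz fup uz uz zfp pp pp pp pp pp pp pp; joining the 16 pieces gives the next term.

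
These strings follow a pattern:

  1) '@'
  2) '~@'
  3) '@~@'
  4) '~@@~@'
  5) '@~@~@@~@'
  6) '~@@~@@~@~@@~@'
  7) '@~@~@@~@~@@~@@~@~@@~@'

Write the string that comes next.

~@@~@@~@~@@~@@~@~@@~@~@@~@@~@~@@~@

From term 3 onward, concatenate the second-to-last term with the last: @·~@ = @~@, ~@·@~@ = ~@@~@, …
So term 8 is ~@@~@@~@~@@~@·@~@~@@~@~@@~@@~@~@@~@.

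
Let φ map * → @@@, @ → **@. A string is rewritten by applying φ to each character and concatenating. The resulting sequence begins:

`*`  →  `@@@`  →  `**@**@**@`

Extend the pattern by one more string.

@@@@@@**@@@@@@@**@@@@@@@**@

Apply φ to **@**@**@ symbol by symbol: *→@@@, *→@@@, @→**@, *→@@@, *→@@@, @→**@, *→@@@, *→@@@, @→**@; joined: @@@ @@@ **@ @@@ @@@ **@ @@@ @@@ **@.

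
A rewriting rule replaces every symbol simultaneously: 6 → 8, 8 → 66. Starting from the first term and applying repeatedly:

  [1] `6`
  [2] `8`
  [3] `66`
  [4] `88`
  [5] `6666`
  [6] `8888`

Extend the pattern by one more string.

66666666

Expanding 8888: 8→66, 8→66, 8→66, 8→66. Concatenated: 66 66 66 66.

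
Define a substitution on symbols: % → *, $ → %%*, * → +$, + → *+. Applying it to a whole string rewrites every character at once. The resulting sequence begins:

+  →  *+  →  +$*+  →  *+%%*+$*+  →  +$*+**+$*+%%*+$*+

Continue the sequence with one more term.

φ(+$*+**+$*+%%*+$*+) expands symbol-by-symbol to *+ %%* +$ *+ +$ +$ *+ %%* +$ *+ * * +$ *+ %%* +$ *+; joining the 17 pieces gives the next term.

*+%%*+$*++$+$*+%%*+$*+**+$*+%%*+$*+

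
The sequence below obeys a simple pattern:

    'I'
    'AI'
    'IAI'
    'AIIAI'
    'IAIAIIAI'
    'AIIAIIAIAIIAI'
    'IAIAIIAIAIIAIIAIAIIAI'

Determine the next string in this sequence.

Each term (from the third on) is the two preceding terms concatenated in order: term 3 = I·AI = IAI.
Continuing: AIIAIIAIAIIAI · IAIAIIAIAIIAIIAIAIIAI gives term 8.

AIIAIIAIAIIAIIAIAIIAIAIIAIIAIAIIAI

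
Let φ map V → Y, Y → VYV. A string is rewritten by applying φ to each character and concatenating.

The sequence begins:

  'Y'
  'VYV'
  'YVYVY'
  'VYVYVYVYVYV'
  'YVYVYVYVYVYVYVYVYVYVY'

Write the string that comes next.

Replace each of the 21 characters of YVYVYVYVYVYVYVYVYVYVY in place — VYV Y VYV Y VYV Y VYV Y VYV Y VYV Y VYV Y VYV Y VYV Y VYV Y VYV — and concatenate.

VYVYVYVYVYVYVYVYVYVYVYVYVYVYVYVYVYVYVYVYVYV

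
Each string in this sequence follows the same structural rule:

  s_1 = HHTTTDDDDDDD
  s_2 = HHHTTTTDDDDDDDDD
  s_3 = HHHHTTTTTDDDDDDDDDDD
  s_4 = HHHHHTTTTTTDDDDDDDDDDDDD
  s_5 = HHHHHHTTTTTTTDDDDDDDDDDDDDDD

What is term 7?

HHHHHHHHTTTTTTTTTDDDDDDDDDDDDDDDDDDD

Term n consists of n-1 H's, followed by n T's, followed by 2n+1 D's, where the shown terms are n = 3, 4, 5, 6, 7.
At n = 9 the blocks have lengths 8, 9, 19.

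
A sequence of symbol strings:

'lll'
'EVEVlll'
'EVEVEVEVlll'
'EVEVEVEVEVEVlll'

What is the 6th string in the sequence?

EVEVEVEVEVEVEVEVEVEVlll

Each term is the previous one with EVEV prepended.
From EVEVEVEVEVEVlll, 2 further steps: EVEVEVEVEVEVlll → EVEVEVEVEVEVEVEVlll → (answer).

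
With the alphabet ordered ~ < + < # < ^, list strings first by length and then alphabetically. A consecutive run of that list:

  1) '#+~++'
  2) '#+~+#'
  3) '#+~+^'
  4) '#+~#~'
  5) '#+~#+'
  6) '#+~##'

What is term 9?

Stepping forward 3 times from #+~##: #+~## → #+~#^ → #+~^~, then the target.

#+~^+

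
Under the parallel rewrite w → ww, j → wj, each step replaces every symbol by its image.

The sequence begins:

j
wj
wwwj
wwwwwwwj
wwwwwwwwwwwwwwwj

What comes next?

wwwwwwwwwwwwwwwwwwwwwwwwwwwwwwwj

Replace each of the 16 characters of wwwwwwwwwwwwwwwj in place — ww ww ww ww ww ww ww ww ww ww ww ww ww ww ww wj — and concatenate.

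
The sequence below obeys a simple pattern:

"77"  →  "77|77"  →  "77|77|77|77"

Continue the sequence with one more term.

77|77|77|77|77|77|77|77

Each string is two copies of the previous one joined by '|'.
One more doubling of 77|77|77|77 gives the answer.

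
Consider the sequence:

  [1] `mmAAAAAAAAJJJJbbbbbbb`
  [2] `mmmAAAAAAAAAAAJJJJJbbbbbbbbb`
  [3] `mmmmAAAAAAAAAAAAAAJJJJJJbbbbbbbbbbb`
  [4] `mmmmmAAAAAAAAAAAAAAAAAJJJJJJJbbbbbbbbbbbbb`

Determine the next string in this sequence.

mmmmmmAAAAAAAAAAAAAAAAAAAAJJJJJJJJbbbbbbbbbbbbbbb

The n-th term is n m's then 3n+2 A's then n+2 J's then 2n+3 b's, where the shown terms are n = 2, 3, 4, 5.
Setting n = 6 gives 6, 20, 8, 15 characters in each block.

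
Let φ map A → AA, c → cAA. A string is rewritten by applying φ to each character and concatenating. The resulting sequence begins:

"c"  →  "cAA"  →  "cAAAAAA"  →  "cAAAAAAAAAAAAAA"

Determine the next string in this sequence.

Rewriting the 15 symbols of cAAAAAAAAAAAAAA one by one yields cAA AA AA AA AA AA AA AA AA AA AA AA AA AA AA; concatenated:

cAAAAAAAAAAAAAAAAAAAAAAAAAAAAAA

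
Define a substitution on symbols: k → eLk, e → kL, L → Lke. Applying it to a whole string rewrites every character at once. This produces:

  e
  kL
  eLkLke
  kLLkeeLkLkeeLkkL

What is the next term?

Rewriting the 16 symbols of kLLkeeLkLkeeLkkL one by one yields eLk Lke Lke eLk kL kL Lke eLk Lke eLk kL kL Lke eLk eLk Lke; concatenated:

eLkLkeLkeeLkkLkLLkeeLkLkeeLkkLkLLkeeLkeLkLke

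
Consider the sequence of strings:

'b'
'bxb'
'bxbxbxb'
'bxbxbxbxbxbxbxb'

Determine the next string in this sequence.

bxbxbxbxbxbxbxbxbxbxbxbxbxbxbxb

Every step duplicates the string with 'x' between the halves.
One more doubling of bxbxbxbxbxbxbxb gives the answer.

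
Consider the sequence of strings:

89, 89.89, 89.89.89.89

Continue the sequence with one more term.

89.89.89.89.89.89.89.89

Each string is two copies of the previous one joined by '.'.
One more doubling of 89.89.89.89 gives the answer.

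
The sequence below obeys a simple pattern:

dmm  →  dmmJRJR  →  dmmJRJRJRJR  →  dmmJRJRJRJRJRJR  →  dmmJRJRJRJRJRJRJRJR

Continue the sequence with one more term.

Every step adds JRJR to the end: s(k+1) = s(k)·JRJR.
One more step from dmmJRJRJRJRJRJRJRJR gives the answer.

dmmJRJRJRJRJRJRJRJRJRJR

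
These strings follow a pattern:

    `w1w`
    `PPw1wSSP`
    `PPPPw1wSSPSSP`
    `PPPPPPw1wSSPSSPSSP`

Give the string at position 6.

Every step adds PP to the front and SSP to the end of the previous string.
From PPPPPPw1wSSPSSPSSP, 2 further steps: PPPPPPw1wSSPSSPSSP → PPPPPPPPw1wSSPSSPSSPSSP → (answer).

PPPPPPPPPPw1wSSPSSPSSPSSPSSP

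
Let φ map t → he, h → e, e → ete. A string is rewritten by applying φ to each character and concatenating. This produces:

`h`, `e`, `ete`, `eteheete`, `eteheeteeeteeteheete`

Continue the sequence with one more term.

eteheeteeeteeteheeteeteeteheeteeteheeteeeteeteheete

Applying the rule to each of the 20 symbols of eteheeteeeteeteheete gives the pieces ete he ete e ete ete he ete ete ete he ete ete he ete e ete ete he ete, which concatenate to the answer.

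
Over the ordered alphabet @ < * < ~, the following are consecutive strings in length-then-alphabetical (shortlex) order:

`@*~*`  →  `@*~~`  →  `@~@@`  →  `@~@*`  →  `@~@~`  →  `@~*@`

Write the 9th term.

@~~@

Continuing the enumeration 3 steps past @~*@: @~*@ → @~** → @~*~ → (answer).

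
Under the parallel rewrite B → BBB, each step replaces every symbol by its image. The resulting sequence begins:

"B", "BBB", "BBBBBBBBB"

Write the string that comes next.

Expanding BBBBBBBBB: B→BBB, B→BBB, B→BBB, B→BBB, B→BBB, B→BBB, B→BBB, B→BBB, B→BBB. Concatenated: BBB BBB BBB BBB BBB BBB BBB BBB BBB.

BBBBBBBBBBBBBBBBBBBBBBBBBBB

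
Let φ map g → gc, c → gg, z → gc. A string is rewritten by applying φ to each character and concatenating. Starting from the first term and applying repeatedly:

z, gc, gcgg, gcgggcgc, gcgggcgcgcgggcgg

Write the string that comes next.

Applying the rule to each of the 16 symbols of gcgggcgcgcgggcgg gives the pieces gc gg gc gc gc gg gc gg gc gg gc gc gc gg gc gc, which concatenate to the answer.

gcgggcgcgcgggcgggcgggcgcgcgggcgc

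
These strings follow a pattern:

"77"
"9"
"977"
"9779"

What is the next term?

From term 3 onward, concatenate the last term with the second-to-last: 9·77 = 977, 977·9 = 9779, …
Continuing: 9779 · 977 gives term 5.

9779977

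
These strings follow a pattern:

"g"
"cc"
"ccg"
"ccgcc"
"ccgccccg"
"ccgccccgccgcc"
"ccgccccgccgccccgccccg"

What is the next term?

From term 3 onward, concatenate the last term with the second-to-last: cc·g = ccg, ccg·cc = ccgcc, …
The next term joins ccgccccgccgccccgccccg and ccgccccgccgcc.

ccgccccgccgccccgccccgccgccccgccgcc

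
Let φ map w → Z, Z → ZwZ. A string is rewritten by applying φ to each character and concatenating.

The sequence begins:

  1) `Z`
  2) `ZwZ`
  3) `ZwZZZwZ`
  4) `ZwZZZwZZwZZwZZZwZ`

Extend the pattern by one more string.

Rewriting the 17 symbols of ZwZZZwZZwZZwZZZwZ one by one yields ZwZ Z ZwZ ZwZ ZwZ Z ZwZ ZwZ Z ZwZ ZwZ Z ZwZ ZwZ ZwZ Z ZwZ; concatenated:

ZwZZZwZZwZZwZZZwZZwZZZwZZwZZZwZZwZZwZZZwZ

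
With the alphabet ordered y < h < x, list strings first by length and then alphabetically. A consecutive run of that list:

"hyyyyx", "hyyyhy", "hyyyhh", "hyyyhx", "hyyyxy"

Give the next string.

hyyyxh

The successor of hyyyxy increments the rightmost position that isn't already x and resets every position after it to y.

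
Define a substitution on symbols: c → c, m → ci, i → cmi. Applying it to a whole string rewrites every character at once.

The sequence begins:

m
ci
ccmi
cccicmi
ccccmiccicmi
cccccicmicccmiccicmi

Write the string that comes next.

Rewriting the 20 symbols of cccccicmicccmiccicmi one by one yields c c c c c cmi c ci cmi c c c ci cmi c c cmi c ci cmi; concatenated:

ccccccmiccicmiccccicmicccmiccicmi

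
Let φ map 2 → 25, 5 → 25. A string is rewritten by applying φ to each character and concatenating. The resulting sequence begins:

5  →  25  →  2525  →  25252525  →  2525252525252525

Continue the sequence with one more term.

Rewriting the 16 symbols of 2525252525252525 one by one yields 25 25 25 25 25 25 25 25 25 25 25 25 25 25 25 25; concatenated:

25252525252525252525252525252525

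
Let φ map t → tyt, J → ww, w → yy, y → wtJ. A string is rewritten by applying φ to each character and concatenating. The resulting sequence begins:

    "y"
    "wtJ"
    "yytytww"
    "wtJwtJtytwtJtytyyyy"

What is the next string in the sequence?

φ(wtJwtJtytwtJtytyyyy) expands symbol-by-symbol to yy tyt ww yy tyt ww tyt wtJ tyt yy tyt ww tyt wtJ tyt wtJ wtJ wtJ wtJ; joining the 19 pieces gives the next term.

yytytwwyytytwwtytwtJtytyytytwwtytwtJtytwtJwtJwtJwtJ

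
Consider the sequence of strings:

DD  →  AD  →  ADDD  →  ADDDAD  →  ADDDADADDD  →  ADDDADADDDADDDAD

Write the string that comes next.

This is a Fibonacci-style word recurrence s(k) = s(k−1)·s(k−2): e.g. AD·DD = ADDD.
The next term joins ADDDADADDDADDDAD and ADDDADADDD.

ADDDADADDDADDDADADDDADADDD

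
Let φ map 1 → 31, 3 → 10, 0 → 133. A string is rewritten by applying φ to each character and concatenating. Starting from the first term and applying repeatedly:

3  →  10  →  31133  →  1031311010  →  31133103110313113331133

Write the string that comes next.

Rewriting the 23 symbols of 31133103110313113331133 one by one yields 10 31 31 10 10 31 133 10 31 31 133 10 31 10 31 31 10 10 10 31 31 10 10; concatenated:

103131101031133103131133103110313110101031311010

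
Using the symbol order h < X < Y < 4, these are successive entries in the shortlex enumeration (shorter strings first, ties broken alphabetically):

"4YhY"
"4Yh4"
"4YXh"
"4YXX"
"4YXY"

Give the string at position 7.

Continuing the enumeration 2 steps past 4YXY: 4YXY → 4YX4 → (answer).

4YYh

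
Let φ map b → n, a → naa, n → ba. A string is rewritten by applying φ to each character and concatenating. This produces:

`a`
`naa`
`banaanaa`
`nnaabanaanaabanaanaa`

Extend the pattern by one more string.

Rewriting the 20 symbols of nnaabanaanaabanaanaa one by one yields ba ba naa naa n naa ba naa naa ba naa naa n naa ba naa naa ba naa naa; concatenated:

babanaanaannaabanaanaabanaanaannaabanaanaabanaanaa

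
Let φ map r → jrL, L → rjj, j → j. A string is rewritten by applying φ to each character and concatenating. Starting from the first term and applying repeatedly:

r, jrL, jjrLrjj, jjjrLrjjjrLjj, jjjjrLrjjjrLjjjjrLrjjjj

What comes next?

jjjjjrLrjjjrLjjjjrLrjjjjjjjrLrjjjrLjjjj

Replace each of the 23 characters of jjjjrLrjjjrLjjjjrLrjjjj in place — j j j j jrL rjj jrL j j j jrL rjj j j j j jrL rjj jrL j j j j — and concatenate.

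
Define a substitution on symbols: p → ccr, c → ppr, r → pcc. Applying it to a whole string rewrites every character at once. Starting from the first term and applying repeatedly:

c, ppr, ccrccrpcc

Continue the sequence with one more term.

pprpprpccpprpprpccccrpprppr

Rewriting each symbol of ccrccrpcc: c→ppr, c→ppr, r→pcc, c→ppr, c→ppr, r→pcc, p→ccr, c→ppr, c→ppr, which concatenates to ppr ppr pcc ppr ppr pcc ccr ppr ppr.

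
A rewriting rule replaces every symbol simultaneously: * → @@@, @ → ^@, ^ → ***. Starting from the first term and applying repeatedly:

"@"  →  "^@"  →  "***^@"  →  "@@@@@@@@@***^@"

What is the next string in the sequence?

Applying the rule to each of the 14 symbols of @@@@@@@@@***^@ gives the pieces ^@ ^@ ^@ ^@ ^@ ^@ ^@ ^@ ^@ @@@ @@@ @@@ *** ^@, which concatenate to the answer.

^@^@^@^@^@^@^@^@^@@@@@@@@@@***^@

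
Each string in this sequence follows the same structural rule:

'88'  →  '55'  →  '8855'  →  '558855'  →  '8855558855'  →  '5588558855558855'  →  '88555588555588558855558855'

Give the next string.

Each term (from the third on) is the two preceding terms concatenated in order: term 3 = 88·55 = 8855.
The next term joins 5588558855558855 and 88555588555588558855558855.

558855885555885588555588555588558855558855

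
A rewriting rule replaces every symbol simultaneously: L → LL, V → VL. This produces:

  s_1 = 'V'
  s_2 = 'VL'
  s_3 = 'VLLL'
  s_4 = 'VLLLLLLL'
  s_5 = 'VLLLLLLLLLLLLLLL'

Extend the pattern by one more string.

φ(VLLLLLLLLLLLLLLL) expands symbol-by-symbol to VL LL LL LL LL LL LL LL LL LL LL LL LL LL LL LL; joining the 16 pieces gives the next term.

VLLLLLLLLLLLLLLLLLLLLLLLLLLLLLLL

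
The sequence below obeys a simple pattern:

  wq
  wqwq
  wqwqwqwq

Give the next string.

Each string is two copies of the previous one concatenated.
Doubling wqwqwqwq:

wqwqwqwqwqwqwqwq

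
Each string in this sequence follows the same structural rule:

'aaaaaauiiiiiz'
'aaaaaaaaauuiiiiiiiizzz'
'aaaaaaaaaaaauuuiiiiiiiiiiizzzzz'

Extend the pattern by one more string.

The n-th term is 3n+3 a's then n u's then 3n+2 i's then 2n-1 z's (n = 1, 2, …).
Setting n = 4 gives 15, 4, 14, 7 characters in each block.

aaaaaaaaaaaaaaauuuuiiiiiiiiiiiiiizzzzzzz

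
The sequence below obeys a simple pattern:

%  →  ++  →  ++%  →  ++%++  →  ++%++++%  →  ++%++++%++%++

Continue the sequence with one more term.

++%++++%++%++++%++++%

Each term (from the third on) is the previous term followed by the one before it: term 3 = ++·% = ++%.
The next term joins ++%++++%++%++ and ++%++++%.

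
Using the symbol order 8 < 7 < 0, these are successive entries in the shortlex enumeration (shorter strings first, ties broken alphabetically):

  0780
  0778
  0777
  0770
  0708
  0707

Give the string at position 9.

0087

Advancing 3 positions from 0707 through 0707 → 0700 → 0088 reaches term 9.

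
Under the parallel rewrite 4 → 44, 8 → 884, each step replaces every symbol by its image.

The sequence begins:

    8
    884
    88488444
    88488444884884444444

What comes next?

Rewriting the 20 symbols of 88488444884884444444 one by one yields 884 884 44 884 884 44 44 44 884 884 44 884 884 44 44 44 44 44 44 44; concatenated:

884884448848844444448848844488488444444444444444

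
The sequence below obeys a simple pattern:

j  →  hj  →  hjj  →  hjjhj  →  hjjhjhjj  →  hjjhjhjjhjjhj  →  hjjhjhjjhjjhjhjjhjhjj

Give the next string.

This is a Fibonacci-style word recurrence s(k) = s(k−1)·s(k−2): e.g. hj·j = hjj.
So term 8 is hjjhjhjjhjjhjhjjhjhjj·hjjhjhjjhjjhj.

hjjhjhjjhjjhjhjjhjhjjhjjhjhjjhjjhj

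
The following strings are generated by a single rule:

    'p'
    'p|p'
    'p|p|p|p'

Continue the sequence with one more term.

p|p|p|p|p|p|p|p

Every step duplicates the string with '|' between the halves.
One more doubling of p|p|p|p gives the answer.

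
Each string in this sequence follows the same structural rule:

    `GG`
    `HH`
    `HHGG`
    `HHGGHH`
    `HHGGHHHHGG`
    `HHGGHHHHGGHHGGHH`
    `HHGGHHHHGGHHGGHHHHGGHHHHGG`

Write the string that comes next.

From term 3 onward, concatenate the last term with the second-to-last: HH·GG = HHGG, HHGG·HH = HHGGHH, …
The next term joins HHGGHHHHGGHHGGHHHHGGHHHHGG and HHGGHHHHGGHHGGHH.

HHGGHHHHGGHHGGHHHHGGHHHHGGHHGGHHHHGGHHGGHH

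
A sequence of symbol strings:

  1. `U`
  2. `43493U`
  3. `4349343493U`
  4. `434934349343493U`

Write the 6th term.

Every step adds 43493 at the front: s(k+1) = 43493·s(k).
From 434934349343493U, 2 further steps: 434934349343493U → 43493434934349343493U → (answer).

4349343493434934349343493U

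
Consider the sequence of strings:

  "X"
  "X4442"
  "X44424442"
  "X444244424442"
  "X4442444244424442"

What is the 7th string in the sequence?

X444244424442444244424442

Each term is the previous one with 4442 appended.
From X4442444244424442, 2 further steps: X4442444244424442 → X44424442444244424442 → (answer).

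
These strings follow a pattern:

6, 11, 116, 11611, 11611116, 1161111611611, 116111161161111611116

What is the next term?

1161111611611116111161161111611611

Each term (from the third on) is the previous term followed by the one before it: term 3 = 11·6 = 116.
So term 8 is 116111161161111611116·1161111611611.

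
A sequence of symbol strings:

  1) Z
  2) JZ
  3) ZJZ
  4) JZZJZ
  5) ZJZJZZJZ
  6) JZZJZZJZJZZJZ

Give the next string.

ZJZJZZJZJZZJZZJZJZZJZ

This is a Fibonacci-style word recurrence s(k) = s(k−2)·s(k−1): e.g. Z·JZ = ZJZ.
The next term joins ZJZJZZJZ and JZZJZZJZJZZJZ.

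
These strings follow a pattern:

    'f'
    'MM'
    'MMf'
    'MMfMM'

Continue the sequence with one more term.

MMfMMMMf

This is a Fibonacci-style word recurrence s(k) = s(k−1)·s(k−2): e.g. MM·f = MMf.
Continuing: MMfMM · MMf gives term 5.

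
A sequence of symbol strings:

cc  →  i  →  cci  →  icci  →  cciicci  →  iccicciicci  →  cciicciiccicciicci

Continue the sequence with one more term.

From term 3 onward, concatenate the second-to-last term with the last: cc·i = cci, i·cci = icci, …
Continuing: iccicciicci · cciicciiccicciicci gives term 8.

iccicciiccicciicciiccicciicci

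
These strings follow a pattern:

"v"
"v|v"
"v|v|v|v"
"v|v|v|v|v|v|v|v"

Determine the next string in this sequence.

s(k+1) = s(k)·|·s(k) — each term doubles the last with '|' between the halves.
Doubling v|v|v|v|v|v|v|v with '|' between the halves:

v|v|v|v|v|v|v|v|v|v|v|v|v|v|v|v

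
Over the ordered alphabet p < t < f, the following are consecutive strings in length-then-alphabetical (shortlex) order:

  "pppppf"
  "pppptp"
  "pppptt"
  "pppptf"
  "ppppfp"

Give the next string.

The successor of ppppfp increments the rightmost position that isn't already f and resets every position after it to p.

ppppft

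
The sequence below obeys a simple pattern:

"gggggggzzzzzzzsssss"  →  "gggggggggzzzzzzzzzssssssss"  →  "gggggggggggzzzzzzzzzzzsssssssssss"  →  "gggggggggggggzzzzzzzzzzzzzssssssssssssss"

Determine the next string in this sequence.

Term n consists of 2n+3 g's, followed by 2n+3 z's, followed by 3n-1 s's, where the shown terms are n = 2, 3, 4, 5.
For the next term, n = 6, so the run lengths are 15, 15, 17.

gggggggggggggggzzzzzzzzzzzzzzzsssssssssssssssss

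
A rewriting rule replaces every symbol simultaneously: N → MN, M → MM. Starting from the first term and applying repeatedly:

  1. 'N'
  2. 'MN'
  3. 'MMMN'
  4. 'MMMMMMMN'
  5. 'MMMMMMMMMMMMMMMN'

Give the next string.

MMMMMMMMMMMMMMMMMMMMMMMMMMMMMMMN

Replace each of the 16 characters of MMMMMMMMMMMMMMMN in place — MM MM MM MM MM MM MM MM MM MM MM MM MM MM MM MN — and concatenate.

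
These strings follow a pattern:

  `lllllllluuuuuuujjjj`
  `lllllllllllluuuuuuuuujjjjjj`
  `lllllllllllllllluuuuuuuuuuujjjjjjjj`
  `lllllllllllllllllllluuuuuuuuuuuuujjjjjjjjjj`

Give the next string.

The n-th term is 4n l's then 2n+3 u's then 2n j's, where the shown terms are n = 2, 3, 4, 5.
At n = 6 the blocks have lengths 24, 15, 12.

lllllllllllllllllllllllluuuuuuuuuuuuuuujjjjjjjjjjjj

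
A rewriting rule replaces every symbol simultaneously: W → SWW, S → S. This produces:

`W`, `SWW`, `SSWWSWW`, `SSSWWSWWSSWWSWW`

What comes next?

Replace each of the 15 characters of SSSWWSWWSSWWSWW in place — S S S SWW SWW S SWW SWW S S SWW SWW S SWW SWW — and concatenate.

SSSSWWSWWSSWWSWWSSSWWSWWSSWWSWW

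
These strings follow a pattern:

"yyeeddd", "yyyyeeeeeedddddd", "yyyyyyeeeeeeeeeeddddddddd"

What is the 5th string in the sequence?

yyyyyyyyyyeeeeeeeeeeeeeeeeeeddddddddddddddd

The n-th term is 2n y's then 4n-2 e's then 3n d's (n = 1, 2, …).
Setting n = 5 gives 10, 18, 15 characters in each block.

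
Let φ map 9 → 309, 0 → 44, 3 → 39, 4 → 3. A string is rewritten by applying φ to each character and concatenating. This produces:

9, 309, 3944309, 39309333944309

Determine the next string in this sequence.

Replace each of the 14 characters of 39309333944309 in place — 39 309 39 44 309 39 39 39 309 3 3 39 44 309 — and concatenate.

393093944309393939309333944309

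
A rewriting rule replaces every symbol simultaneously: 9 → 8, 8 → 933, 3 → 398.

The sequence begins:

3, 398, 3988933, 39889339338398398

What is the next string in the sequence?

Applying the rule to each of the 17 symbols of 39889339338398398 gives the pieces 398 8 933 933 8 398 398 8 398 398 933 398 8 933 398 8 933, which concatenate to the answer.

39889339338398398839839893339889333988933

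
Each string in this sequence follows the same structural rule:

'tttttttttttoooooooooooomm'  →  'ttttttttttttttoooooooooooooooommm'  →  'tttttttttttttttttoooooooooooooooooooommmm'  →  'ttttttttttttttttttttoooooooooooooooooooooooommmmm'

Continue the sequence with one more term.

tttttttttttttttttttttttoooooooooooooooooooooooooooommmmmm

Term n consists of 3n+2 t's, followed by 4n o's, followed by n-1 m's, where the shown terms are n = 3, 4, 5, 6.
Setting n = 7 gives 23, 28, 6 characters in each block.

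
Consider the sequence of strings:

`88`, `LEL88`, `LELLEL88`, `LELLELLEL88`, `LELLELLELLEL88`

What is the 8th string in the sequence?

Every step adds LEL at the front: s(k+1) = LEL·s(k).
From LELLELLELLEL88, 3 further steps: LELLELLELLEL88 → LELLELLELLELLEL88 → LELLELLELLELLELLEL88 → (answer).

LELLELLELLELLELLELLEL88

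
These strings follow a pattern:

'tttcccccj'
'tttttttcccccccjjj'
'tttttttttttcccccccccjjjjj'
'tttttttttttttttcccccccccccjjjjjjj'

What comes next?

tttttttttttttttttttcccccccccccccjjjjjjjjj

Reading off run lengths: t runs 3, 7, 11, 15; c runs 5, 7, 9, 11; j runs 1, 3, 5, 7 — each is linear in n (n = 1, 2, …).
Setting n = 5 gives 19, 13, 9 characters in each block.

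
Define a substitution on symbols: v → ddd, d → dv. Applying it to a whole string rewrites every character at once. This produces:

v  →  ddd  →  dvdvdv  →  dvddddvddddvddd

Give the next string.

Applying the rule to each of the 15 symbols of dvddddvddddvddd gives the pieces dv ddd dv dv dv dv ddd dv dv dv dv ddd dv dv dv, which concatenate to the answer.

dvddddvdvdvdvddddvdvdvdvddddvdvdv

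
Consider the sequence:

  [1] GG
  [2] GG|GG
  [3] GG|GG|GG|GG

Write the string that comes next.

Each string is two copies of the previous one joined by '|'.
So the next term is two copies of GG|GG|GG|GG with '|' between the halves.

GG|GG|GG|GG|GG|GG|GG|GG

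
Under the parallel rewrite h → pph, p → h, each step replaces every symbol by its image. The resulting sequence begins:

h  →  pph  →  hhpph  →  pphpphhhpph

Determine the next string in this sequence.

Apply φ to pphpphhhpph symbol by symbol: p→h, p→h, h→pph, p→h, p→h, h→pph, h→pph, h→pph, p→h, p→h, h→pph; joined: h h pph h h pph pph pph h h pph.

hhpphhhpphpphpphhhpph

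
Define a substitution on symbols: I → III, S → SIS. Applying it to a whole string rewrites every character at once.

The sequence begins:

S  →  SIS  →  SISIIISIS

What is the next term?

SISIIISISIIIIIIIIISISIIISIS

Expanding SISIIISIS: S→SIS, I→III, S→SIS, I→III, I→III, I→III, S→SIS, I→III, S→SIS. Concatenated: SIS III SIS III III III SIS III SIS.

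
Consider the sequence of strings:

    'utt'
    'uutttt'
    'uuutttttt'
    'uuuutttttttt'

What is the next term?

uuuuutttttttttt

Reading off run lengths: u runs 1, 2, 3, 4; t runs 2, 4, 6, 8 — each is linear in n (n = 1, 2, …).
At n = 5 the blocks have lengths 5, 10.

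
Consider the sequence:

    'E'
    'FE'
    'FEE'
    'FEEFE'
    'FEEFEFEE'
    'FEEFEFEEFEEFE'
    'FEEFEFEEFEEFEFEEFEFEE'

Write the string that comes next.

Each term (from the third on) is the previous term followed by the one before it: term 3 = FE·E = FEE.
Continuing: FEEFEFEEFEEFEFEEFEFEE · FEEFEFEEFEEFE gives term 8.

FEEFEFEEFEEFEFEEFEFEEFEEFEFEEFEEFE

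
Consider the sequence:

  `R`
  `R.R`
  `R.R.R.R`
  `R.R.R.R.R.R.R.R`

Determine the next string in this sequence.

Each string is two copies of the previous one joined by '.'.
One more doubling of R.R.R.R.R.R.R.R gives the answer.

R.R.R.R.R.R.R.R.R.R.R.R.R.R.R.R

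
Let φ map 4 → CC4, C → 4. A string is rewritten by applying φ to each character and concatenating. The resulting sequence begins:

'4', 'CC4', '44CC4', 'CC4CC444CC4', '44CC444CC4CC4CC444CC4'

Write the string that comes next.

Applying the rule to each of the 21 symbols of 44CC444CC4CC4CC444CC4 gives the pieces CC4 CC4 4 4 CC4 CC4 CC4 4 4 CC4 4 4 CC4 4 4 CC4 CC4 CC4 4 4 CC4, which concatenate to the answer.

CC4CC444CC4CC4CC444CC444CC444CC4CC4CC444CC4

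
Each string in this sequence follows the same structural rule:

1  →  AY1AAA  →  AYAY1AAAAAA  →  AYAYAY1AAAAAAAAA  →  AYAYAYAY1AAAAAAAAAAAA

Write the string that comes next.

AYAYAYAYAY1AAAAAAAAAAAAAAA

Every step adds AY to the front and AAA to the end of the previous string.
One more step from AYAYAYAY1AAAAAAAAAAAA gives the answer.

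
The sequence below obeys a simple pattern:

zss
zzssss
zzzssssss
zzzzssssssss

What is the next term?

Each string has the form z^{n} s^{2n} (n = 1, 2, …).
At n = 5 the blocks have lengths 5, 10.

zzzzzssssssssss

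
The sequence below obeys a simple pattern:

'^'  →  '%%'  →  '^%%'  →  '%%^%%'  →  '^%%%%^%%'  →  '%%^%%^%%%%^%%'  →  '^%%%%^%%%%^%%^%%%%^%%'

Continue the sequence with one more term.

%%^%%^%%%%^%%^%%%%^%%%%^%%^%%%%^%%

From term 3 onward, concatenate the second-to-last term with the last: ^·%% = ^%%, %%·^%% = %%^%%, …
The next term joins %%^%%^%%%%^%% and ^%%%%^%%%%^%%^%%%%^%%.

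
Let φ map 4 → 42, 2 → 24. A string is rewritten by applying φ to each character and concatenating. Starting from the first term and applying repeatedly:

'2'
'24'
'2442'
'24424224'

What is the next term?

2442422442242442

Expanding 24424224: 2→24, 4→42, 4→42, 2→24, 4→42, 2→24, 2→24, 4→42. Concatenated: 24 42 42 24 42 24 24 42.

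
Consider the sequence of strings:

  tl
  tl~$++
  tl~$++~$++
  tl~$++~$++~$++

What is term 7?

tl~$++~$++~$++~$++~$++~$++

Each term is the previous one with ~$++ appended.
From tl~$++~$++~$++, 3 further steps: tl~$++~$++~$++ → tl~$++~$++~$++~$++ → tl~$++~$++~$++~$++~$++ → (answer).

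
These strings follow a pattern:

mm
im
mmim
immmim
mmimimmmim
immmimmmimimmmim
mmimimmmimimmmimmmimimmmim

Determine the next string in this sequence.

immmimmmimimmmimmmimimmmimimmmimmmimimmmim

This is a Fibonacci-style word recurrence s(k) = s(k−2)·s(k−1): e.g. mm·im = mmim.
Continuing: immmimmmimimmmim · mmimimmmimimmmimmmimimmmim gives term 8.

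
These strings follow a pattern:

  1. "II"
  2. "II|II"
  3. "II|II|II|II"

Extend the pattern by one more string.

II|II|II|II|II|II|II|II

Every step duplicates the string with '|' between the halves.
So the next term is two copies of II|II|II|II with '|' between the halves.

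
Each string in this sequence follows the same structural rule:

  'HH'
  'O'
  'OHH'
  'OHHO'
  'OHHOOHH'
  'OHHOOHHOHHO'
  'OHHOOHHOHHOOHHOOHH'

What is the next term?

OHHOOHHOHHOOHHOOHHOHHOOHHOHHO

From term 3 onward, concatenate the last term with the second-to-last: O·HH = OHH, OHH·O = OHHO, …
So term 8 is OHHOOHHOHHOOHHOOHH·OHHOOHHOHHO.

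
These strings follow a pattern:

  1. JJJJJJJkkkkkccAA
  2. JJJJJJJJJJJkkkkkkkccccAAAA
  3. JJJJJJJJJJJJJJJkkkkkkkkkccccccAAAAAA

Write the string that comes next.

The n-th term is 4n+3 J's then 2n+3 k's then 2n c's then 2n A's (n = 1, 2, …).
For the next term, n = 4, so the run lengths are 19, 11, 8, 8.

JJJJJJJJJJJJJJJJJJJkkkkkkkkkkkccccccccAAAAAAAA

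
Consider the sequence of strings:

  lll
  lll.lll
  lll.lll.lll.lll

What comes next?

s(k+1) = s(k)·.·s(k) — each term doubles the last with '.' between the halves.
Doubling lll.lll.lll.lll with '.' between the halves:

lll.lll.lll.lll.lll.lll.lll.lll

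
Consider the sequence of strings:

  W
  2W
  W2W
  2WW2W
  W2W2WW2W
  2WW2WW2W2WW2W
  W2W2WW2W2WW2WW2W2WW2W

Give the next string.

2WW2WW2W2WW2WW2W2WW2W2WW2WW2W2WW2W

Each term (from the third on) is the two preceding terms concatenated in order: term 3 = W·2W = W2W.
The next term joins 2WW2WW2W2WW2W and W2W2WW2W2WW2WW2W2WW2W.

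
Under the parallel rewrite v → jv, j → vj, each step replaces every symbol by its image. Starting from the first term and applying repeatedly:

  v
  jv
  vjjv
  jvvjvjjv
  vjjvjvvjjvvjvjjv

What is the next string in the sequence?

Replace each of the 16 characters of vjjvjvvjjvvjvjjv in place — jv vj vj jv vj jv jv vj vj jv jv vj jv vj vj jv — and concatenate.

jvvjvjjvvjjvjvvjvjjvjvvjjvvjvjjv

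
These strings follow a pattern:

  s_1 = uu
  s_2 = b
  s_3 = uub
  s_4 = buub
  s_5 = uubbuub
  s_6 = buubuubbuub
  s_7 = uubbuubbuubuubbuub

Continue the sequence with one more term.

buubuubbuubuubbuubbuubuubbuub

This is a Fibonacci-style word recurrence s(k) = s(k−2)·s(k−1): e.g. uu·b = uub.
Continuing: buubuubbuub · uubbuubbuubuubbuub gives term 8.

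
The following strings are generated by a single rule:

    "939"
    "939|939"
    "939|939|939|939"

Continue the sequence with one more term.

s(k+1) = s(k)·|·s(k) — each term doubles the last with '|' between the halves.
Doubling 939|939|939|939 with '|' between the halves:

939|939|939|939|939|939|939|939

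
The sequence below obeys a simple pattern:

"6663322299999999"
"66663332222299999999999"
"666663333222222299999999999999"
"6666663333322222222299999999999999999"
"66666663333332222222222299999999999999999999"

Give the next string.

666666663333333222222222222299999999999999999999999

Each string has the form 6^{n+1} 3^{n} 2^{2n-1} 9^{3n+2}, where the shown terms are n = 2, 3, 4, 5, 6.
For the next term, n = 7, so the run lengths are 8, 7, 13, 23.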